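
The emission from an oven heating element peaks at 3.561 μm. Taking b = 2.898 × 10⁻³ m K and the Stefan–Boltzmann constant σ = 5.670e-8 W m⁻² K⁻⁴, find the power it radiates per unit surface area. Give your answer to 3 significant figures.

I ≈ 2.49×10⁴ W/m²

Wien's law: T = b/λ_max = 2.898×10⁻³/3.561×10⁻⁶ = 813.816 K.
Then I = σT⁴ = 5.670×10⁻⁸×(813.816)⁴ = 2.49×10⁴ W/m².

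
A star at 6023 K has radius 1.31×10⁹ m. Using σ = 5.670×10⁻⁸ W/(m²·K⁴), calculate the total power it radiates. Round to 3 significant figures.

Surface area A = 4πR² = 4π(1.31×10⁹ m)² = 2.15651×10¹⁹ m².
P = σAT⁴ = 5.670×10⁻⁸ × 2.15651×10¹⁹ × (6023)⁴ = 1.61×10²⁷ W.

P ≈ 1.61×10²⁷ W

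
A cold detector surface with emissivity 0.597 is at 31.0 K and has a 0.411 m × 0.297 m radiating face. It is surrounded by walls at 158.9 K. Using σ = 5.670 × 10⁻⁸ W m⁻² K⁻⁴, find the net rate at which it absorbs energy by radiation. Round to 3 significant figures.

Area A = 0.411 × 0.297 = 0.122067 m².
Net radiated power P_net = εσA(T⁴ − T₀⁴) = 0.597×5.670×10⁻⁸×0.122067×(31.0⁴ − 158.9⁴).
T⁴ − T₀⁴ = 9.23521×10⁵ − 6.37523×10⁸ = -6.36599×10⁸ K⁴, so P_net = -2.63 W — negative, meaning a net gain of 2.63 W.

Net gain ≈ 2.63 W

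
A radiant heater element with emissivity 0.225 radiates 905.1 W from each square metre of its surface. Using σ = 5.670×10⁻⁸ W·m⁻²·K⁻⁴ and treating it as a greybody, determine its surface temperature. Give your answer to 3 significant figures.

I = εσT⁴, so T = (I/εσ)^(1/4) = (905.1/(0.225×5.670×10⁻⁸))^(1/4) = 516 K.

T ≈ 516 K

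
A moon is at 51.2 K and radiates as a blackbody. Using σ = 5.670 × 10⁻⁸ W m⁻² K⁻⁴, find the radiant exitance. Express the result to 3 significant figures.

I ≈ 0.390 W/m²

Stefan–Boltzmann: I = σT⁴ = 5.670×10⁻⁸ × (51.2)⁴ = 0.390 W/m².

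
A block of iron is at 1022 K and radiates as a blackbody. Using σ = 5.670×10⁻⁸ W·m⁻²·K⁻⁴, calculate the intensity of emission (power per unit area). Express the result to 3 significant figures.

I ≈ 6.19×10⁴ W/m²

Stefan–Boltzmann: I = σT⁴ = 5.670×10⁻⁸ × (1022)⁴ = 6.19×10⁴ W/m².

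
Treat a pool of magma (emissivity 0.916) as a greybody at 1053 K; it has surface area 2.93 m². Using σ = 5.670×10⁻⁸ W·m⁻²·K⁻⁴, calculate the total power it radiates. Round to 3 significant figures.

P ≈ 1.87×10⁵ W

Area A = 2.93 m².
P = εσAT⁴ = 0.916 × 5.670×10⁻⁸ × 2.93 × (1053)⁴ = 1.87×10⁵ W.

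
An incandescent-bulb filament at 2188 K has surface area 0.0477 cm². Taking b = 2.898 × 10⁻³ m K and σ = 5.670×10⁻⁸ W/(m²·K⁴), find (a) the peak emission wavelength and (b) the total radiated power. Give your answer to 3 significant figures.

λ_max ≈ 1.32×10³ nm; P ≈ 6.20 W

(a) λ_max = b/T = 2.898×10⁻³/2188 = 1.324×10⁻⁶ m = 1.32×10³ nm.
Area A = 0.0477 cm² = 4.77×10⁻⁶ m².
(b) P = σAT⁴ = 5.670×10⁻⁸×4.77×10⁻⁶×(2188)⁴ = 6.20 W.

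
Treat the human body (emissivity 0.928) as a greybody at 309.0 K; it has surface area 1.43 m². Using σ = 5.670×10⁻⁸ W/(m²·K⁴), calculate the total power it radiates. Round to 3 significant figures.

P ≈ 686 W

Area A = 1.43 m².
P = εσAT⁴ = 0.928 × 5.670×10⁻⁸ × 1.43 × (309.0)⁴ = 686 W.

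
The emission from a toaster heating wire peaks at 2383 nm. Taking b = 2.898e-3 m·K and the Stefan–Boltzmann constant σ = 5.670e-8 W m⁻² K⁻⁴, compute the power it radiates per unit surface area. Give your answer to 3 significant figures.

I ≈ 1.24×10⁵ W/m²

Wien's law: T = b/λ_max = 2.898×10⁻³/2.383×10⁻⁶ = 1216.11 K.
Then I = σT⁴ = 5.670×10⁻⁸×(1216.11)⁴ = 1.24×10⁵ W/m².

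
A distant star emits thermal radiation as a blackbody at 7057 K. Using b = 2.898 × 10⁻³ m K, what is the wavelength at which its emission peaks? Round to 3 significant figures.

Wien's displacement law: λ_max = b/T = (2.898×10⁻³ m·K)/(7057 K) = 4.107×10⁻⁷ m.
That is 411 nm, in the visible range.

λ_max ≈ 411 nm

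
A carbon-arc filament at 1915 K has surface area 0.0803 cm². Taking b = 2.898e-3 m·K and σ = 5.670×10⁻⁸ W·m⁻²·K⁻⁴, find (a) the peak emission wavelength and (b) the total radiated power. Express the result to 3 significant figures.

λ_max ≈ 1.51×10³ nm; P ≈ 6.12 W

(a) λ_max = b/T = 2.898×10⁻³/1915 = 1.513×10⁻⁶ m = 1.51×10³ nm.
Area A = 0.0803 cm² = 8.03×10⁻⁶ m².
(b) P = σAT⁴ = 5.670×10⁻⁸×8.03×10⁻⁶×(1915)⁴ = 6.12 W.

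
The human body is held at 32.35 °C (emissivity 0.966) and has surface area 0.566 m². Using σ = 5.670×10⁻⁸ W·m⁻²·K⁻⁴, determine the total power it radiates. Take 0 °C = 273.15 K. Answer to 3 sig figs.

P ≈ 270 W

T = 32.35 °C + 273.15 = 305.50 K.
Area A = 0.566 m².
P = εσAT⁴ = 0.966 × 5.670×10⁻⁸ × 0.566 × (305.50)⁴ = 270 W.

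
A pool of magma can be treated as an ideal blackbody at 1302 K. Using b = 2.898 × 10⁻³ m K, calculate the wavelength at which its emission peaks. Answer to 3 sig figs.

Wien's displacement law: λ_max = b/T = (2.898×10⁻³ m·K)/(1302 K) = 2.226×10⁻⁶ m.
That is 2.23×10³ nm, in the infrared range.

λ_max ≈ 2.23×10³ nm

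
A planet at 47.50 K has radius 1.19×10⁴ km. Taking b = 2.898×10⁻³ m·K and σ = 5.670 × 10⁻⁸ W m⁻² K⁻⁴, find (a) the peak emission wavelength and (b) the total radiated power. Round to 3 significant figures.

(a) λ_max = b/T = 2.898×10⁻³/47.50 = 6.101×10⁻⁵ m = 61.0 μm.
Surface area A = 4πR² = 4π(1.19×10⁷ m)² = 1.77952×10¹⁵ m².
(b) P = σAT⁴ = 5.670×10⁻⁸×1.77952×10¹⁵×(47.50)⁴ = 5.14×10¹⁴ W.

λ_max ≈ 61.0 μm; P ≈ 5.14×10¹⁴ W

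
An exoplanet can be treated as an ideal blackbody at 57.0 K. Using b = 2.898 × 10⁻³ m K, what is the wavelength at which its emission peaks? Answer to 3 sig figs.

Wien's displacement law: λ_max = b/T = (2.898×10⁻³ m·K)/(57.0 K) = 5.084×10⁻⁵ m.
That is 50.8 μm, in the infrared range.

λ_max ≈ 50.8 μm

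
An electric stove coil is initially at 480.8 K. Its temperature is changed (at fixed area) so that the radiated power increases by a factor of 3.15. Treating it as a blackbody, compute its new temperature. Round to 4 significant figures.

T₂ ≈ 640.5 K

P ∝ T⁴, so T₂/T₁ = (P₂/P₁)^(1/4) = (3.15)^(1/4) = 1.33223.
T₂ = 480.8 × 1.33223 = 640.5 K.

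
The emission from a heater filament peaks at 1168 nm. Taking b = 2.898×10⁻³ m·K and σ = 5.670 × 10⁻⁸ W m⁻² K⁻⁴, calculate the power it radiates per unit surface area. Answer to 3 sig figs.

I ≈ 2.15×10⁶ W/m²

Wien's law: T = b/λ_max = 2.898×10⁻³/1.168×10⁻⁶ = 2481.16 K.
Then I = σT⁴ = 5.670×10⁻⁸×(2481.16)⁴ = 2.15×10⁶ W/m².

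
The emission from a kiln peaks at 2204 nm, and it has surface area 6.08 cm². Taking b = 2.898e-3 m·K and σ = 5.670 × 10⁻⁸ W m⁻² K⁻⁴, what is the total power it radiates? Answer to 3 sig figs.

P ≈ 103 W

Wien's law: T = b/λ_max = 2.898×10⁻³/2.204×10⁻⁶ = 1314.88 K.
Area A = 6.08 cm² = 6.08×10⁻⁴ m².
Then P = σAT⁴ = 5.670×10⁻⁸×6.08×10⁻⁴×(1314.88)⁴ = 103 W.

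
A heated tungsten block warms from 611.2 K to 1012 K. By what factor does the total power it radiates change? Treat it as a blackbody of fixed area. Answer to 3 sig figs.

P ∝ T⁴, so P₂/P₁ = (T₂/T₁)⁴ = (1012/611.2)⁴ = (1.65576)⁴ = 7.52.

P₂/P₁ ≈ 7.52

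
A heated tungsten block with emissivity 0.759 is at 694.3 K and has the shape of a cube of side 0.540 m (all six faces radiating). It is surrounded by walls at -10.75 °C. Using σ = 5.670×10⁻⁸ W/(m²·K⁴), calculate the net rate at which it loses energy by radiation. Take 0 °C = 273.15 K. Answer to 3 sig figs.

Net loss ≈ 1.71×10⁴ W

Surroundings: T = -10.75 °C + 273.15 = 262.40 K.
Area A = 6s² = 6×(0.540 m)² = 1.7496 m².
Net radiated power P_net = εσA(T⁴ − T₀⁴) = 0.759×5.670×10⁻⁸×1.7496×(694.3⁴ − 262.40⁴).
T⁴ − T₀⁴ = 2.32375×10¹¹ − 4.74084×10⁹ = 2.27634×10¹¹ K⁴, so P_net = 1.71×10⁴ W.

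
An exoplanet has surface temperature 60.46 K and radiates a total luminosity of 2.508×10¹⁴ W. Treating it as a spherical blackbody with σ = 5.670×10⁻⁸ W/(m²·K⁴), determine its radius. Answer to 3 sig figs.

R ≈ 5.13×10⁶ m

L = 4πR²σT⁴ ⇒ R = √(L/(4πσT⁴)).
σT⁴ = 0.757627 W/m², so R = √(2.508×10¹⁴/(4π×0.757627)) = 5.13×10⁶ m.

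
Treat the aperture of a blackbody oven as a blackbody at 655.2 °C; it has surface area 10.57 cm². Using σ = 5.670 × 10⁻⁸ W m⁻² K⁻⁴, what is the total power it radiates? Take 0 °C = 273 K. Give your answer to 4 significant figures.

P ≈ 44.49 W

T = 655.2 °C + 273 = 928.2 K.
Area A = 10.57 cm² = 1.057×10⁻³ m².
P = σAT⁴ = 5.670×10⁻⁸ × 1.057×10⁻³ × (928.2)⁴ = 44.49 W.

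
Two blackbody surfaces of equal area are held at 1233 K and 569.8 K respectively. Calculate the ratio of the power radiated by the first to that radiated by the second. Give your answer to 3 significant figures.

P₁/P₂ ≈ 21.9

With equal areas, P₁/P₂ = (T₁/T₂)⁴ = (1233/569.8)⁴ = 21.9.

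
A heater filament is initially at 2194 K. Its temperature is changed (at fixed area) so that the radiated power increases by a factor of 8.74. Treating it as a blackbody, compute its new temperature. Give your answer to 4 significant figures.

P ∝ T⁴, so T₂/T₁ = (P₂/P₁)^(1/4) = (8.74)^(1/4) = 1.71940.
T₂ = 2194 × 1.71940 = 3772 K.

T₂ ≈ 3772 K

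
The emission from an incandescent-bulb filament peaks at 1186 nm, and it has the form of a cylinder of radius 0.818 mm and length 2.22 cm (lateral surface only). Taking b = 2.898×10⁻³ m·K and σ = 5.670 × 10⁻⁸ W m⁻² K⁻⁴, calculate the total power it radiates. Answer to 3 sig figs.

Wien's law: T = b/λ_max = 2.898×10⁻³/1.186×10⁻⁶ = 2443.51 K.
Lateral area A = 2πrL = 2π×8.18×10⁻⁴×0.0222 = 1.14100×10⁻⁴ m².
Then P = σAT⁴ = 5.670×10⁻⁸×1.14100×10⁻⁴×(2443.51)⁴ = 231 W.

P ≈ 231 W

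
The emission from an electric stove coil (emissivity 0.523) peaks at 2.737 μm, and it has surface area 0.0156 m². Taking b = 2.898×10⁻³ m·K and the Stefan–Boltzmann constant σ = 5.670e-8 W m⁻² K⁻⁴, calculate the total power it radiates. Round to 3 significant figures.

P ≈ 581 W

Wien's law: T = b/λ_max = 2.898×10⁻³/2.737×10⁻⁶ = 1058.82 K.
Area A = 0.0156 m².
Then P = εσAT⁴ = 0.523×5.670×10⁻⁸×0.0156×(1058.82)⁴ = 581 W.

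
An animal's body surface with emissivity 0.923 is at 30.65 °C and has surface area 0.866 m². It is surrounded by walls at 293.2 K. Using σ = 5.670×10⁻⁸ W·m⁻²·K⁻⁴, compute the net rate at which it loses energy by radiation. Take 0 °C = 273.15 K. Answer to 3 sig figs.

Net loss ≈ 51.1 W

T = 30.65 °C + 273.15 = 303.80 K.
Area A = 0.866 m².
Net radiated power P_net = εσA(T⁴ − T₀⁴) = 0.923×5.670×10⁻⁸×0.866×(303.80⁴ − 293.2⁴).
T⁴ − T₀⁴ = 8.51826×10⁹ − 7.39019×10⁹ = 1.12807×10⁹ K⁴, so P_net = 51.1 W.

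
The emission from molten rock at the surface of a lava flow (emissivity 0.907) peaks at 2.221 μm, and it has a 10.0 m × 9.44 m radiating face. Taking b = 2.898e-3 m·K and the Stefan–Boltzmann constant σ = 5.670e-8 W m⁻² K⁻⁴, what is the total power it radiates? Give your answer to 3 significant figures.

Wien's law: T = b/λ_max = 2.898×10⁻³/2.221×10⁻⁶ = 1304.82 K.
Area A = 10.0 × 9.44 = 94.4 m².
Then P = εσAT⁴ = 0.907×5.670×10⁻⁸×94.4×(1304.82)⁴ = 1.41×10⁷ W.

P ≈ 1.41×10⁷ W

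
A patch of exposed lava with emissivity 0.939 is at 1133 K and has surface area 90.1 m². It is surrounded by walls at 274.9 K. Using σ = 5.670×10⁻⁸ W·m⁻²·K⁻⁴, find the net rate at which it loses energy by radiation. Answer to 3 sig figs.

Area A = 90.1 m².
Net radiated power P_net = εσA(T⁴ − T₀⁴) = 0.939×5.670×10⁻⁸×90.1×(1133⁴ − 274.9⁴).
T⁴ − T₀⁴ = 1.64786×10¹² − 5.71083×10⁹ = 1.64215×10¹² K⁴, so P_net = 7.88×10⁶ W.

Net loss ≈ 7.88×10⁶ W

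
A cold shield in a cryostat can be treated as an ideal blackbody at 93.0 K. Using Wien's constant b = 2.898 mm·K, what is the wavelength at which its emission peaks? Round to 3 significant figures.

λ_max ≈ 31.2 μm

Wien's displacement law: λ_max = b/T = (2.898×10⁻³ m·K)/(93.0 K) = 3.116×10⁻⁵ m.
That is 31.2 μm, in the infrared range.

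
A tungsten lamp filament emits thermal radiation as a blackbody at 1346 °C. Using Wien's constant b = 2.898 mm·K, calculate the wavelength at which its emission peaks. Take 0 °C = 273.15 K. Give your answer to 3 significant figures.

T = 1346 °C + 273.15 = 1619.15 K.
Wien's displacement law: λ_max = b/T = (2.898×10⁻³ m·K)/(1619.15 K) = 1.790×10⁻⁶ m.
That is 1.79×10³ nm, in the infrared range.

λ_max ≈ 1.79×10³ nm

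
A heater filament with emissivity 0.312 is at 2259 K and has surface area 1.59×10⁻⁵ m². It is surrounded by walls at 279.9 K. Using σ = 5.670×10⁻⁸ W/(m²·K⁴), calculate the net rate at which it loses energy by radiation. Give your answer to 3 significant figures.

Area A = 1.59×10⁻⁵ m².
Net radiated power P_net = εσA(T⁴ − T₀⁴) = 0.312×5.670×10⁻⁸×1.59×10⁻⁵×(2259⁴ − 279.9⁴).
T⁴ − T₀⁴ = 2.60414×10¹³ − 6.13778×10⁹ = 2.60353×10¹³ K⁴, so P_net = 7.32 W.

Net loss ≈ 7.32 W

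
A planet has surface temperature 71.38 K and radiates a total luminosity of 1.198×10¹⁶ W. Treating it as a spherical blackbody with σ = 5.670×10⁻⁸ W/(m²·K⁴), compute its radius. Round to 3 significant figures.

R ≈ 2.54×10⁷ m

L = 4πR²σT⁴ ⇒ R = √(L/(4πσT⁴)).
σT⁴ = 1.47194 W/m², so R = √(1.198×10¹⁶/(4π×1.47194)) = 2.54×10⁷ m.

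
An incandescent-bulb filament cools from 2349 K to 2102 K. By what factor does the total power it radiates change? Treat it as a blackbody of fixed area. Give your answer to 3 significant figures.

P₂/P₁ ≈ 0.641

P ∝ T⁴, so P₂/P₁ = (T₂/T₁)⁴ = (2102/2349)⁴ = (0.894849)⁴ = 0.641.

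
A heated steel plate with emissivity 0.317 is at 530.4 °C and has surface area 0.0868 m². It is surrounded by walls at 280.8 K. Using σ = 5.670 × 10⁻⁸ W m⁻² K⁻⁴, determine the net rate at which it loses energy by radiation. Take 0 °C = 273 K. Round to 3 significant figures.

Net loss ≈ 640 W

T = 530.4 °C + 273 = 803.4 K.
Area A = 0.0868 m².
Net radiated power P_net = εσA(T⁴ − T₀⁴) = 0.317×5.670×10⁻⁸×0.0868×(803.4⁴ − 280.8⁴).
T⁴ − T₀⁴ = 4.16608×10¹¹ − 6.21711×10⁹ = 4.10391×10¹¹ K⁴, so P_net = 640 W.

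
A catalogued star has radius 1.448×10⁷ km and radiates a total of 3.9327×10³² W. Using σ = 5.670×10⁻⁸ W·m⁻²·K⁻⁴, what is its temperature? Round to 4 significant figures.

Surface area A = 4πR² = 4π(1.448×10¹⁰ m)² = 2.63480×10²¹ m².
P = σAT⁴ ⇒ T = (P/(σA))^(1/4) = (3.9327×10³²/(5.670×10⁻⁸×2.63480×10²¹))^(1/4) = 4.028×10⁴ K.

T ≈ 4.028×10⁴ K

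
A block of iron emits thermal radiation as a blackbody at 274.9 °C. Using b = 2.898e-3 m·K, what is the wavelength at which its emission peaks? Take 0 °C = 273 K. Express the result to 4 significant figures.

λ_max ≈ 5.289 μm

T = 274.9 °C + 273 = 547.9 K.
Wien's displacement law: λ_max = b/T = (2.898×10⁻³ m·K)/(547.9 K) = 5.2893×10⁻⁶ m.
That is 5.289 μm, in the infrared range.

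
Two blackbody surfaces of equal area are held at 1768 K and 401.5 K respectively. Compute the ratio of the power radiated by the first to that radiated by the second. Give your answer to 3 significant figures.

P₁/P₂ ≈ 376

With equal areas, P₁/P₂ = (T₁/T₂)⁴ = (1768/401.5)⁴ = 376.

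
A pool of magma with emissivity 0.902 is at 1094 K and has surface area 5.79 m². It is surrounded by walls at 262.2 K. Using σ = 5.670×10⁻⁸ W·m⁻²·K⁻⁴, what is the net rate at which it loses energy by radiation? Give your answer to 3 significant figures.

Area A = 5.79 m².
Net radiated power P_net = εσA(T⁴ − T₀⁴) = 0.902×5.670×10⁻⁸×5.79×(1094⁴ − 262.2⁴).
T⁴ − T₀⁴ = 1.43242×10¹² − 4.72640×10⁹ = 1.42769×10¹² K⁴, so P_net = 4.23×10⁵ W.

Net loss ≈ 4.23×10⁵ W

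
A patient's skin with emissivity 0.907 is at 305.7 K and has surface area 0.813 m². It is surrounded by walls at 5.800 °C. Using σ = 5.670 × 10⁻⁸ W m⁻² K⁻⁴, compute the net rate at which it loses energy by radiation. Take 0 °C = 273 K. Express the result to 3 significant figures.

Net loss ≈ 113 W

Surroundings: T = 5.800 °C + 273 = 278.800 K.
Area A = 0.813 m².
Net radiated power P_net = εσA(T⁴ − T₀⁴) = 0.907×5.670×10⁻⁸×0.813×(305.7⁴ − 278.800⁴).
T⁴ − T₀⁴ = 8.73337×10⁹ − 6.04187×10⁹ = 2.69150×10⁹ K⁴, so P_net = 113 W.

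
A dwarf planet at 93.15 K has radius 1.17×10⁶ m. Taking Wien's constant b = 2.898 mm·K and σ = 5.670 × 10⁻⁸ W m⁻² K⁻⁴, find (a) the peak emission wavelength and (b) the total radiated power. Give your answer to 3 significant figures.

(a) λ_max = b/T = 2.898×10⁻³/93.15 = 3.111×10⁻⁵ m = 31.1 μm.
Surface area A = 4πR² = 4π(1.17×10⁶ m)² = 1.72021×10¹³ m².
(b) P = σAT⁴ = 5.670×10⁻⁸×1.72021×10¹³×(93.15)⁴ = 7.34×10¹³ W.

λ_max ≈ 31.1 μm; P ≈ 7.34×10¹³ W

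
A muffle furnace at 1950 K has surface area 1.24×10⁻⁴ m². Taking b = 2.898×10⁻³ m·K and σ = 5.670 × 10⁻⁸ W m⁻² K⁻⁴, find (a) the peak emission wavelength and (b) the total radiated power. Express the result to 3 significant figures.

λ_max ≈ 1.49 μm; P ≈ 102 W

(a) λ_max = b/T = 2.898×10⁻³/1950 = 1.486×10⁻⁶ m = 1.49 μm.
Area A = 1.24×10⁻⁴ m².
(b) P = σAT⁴ = 5.670×10⁻⁸×1.24×10⁻⁴×(1950)⁴ = 102 W.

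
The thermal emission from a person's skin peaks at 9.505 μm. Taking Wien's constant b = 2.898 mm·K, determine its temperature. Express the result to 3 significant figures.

Wien's law gives T = b/λ_max = (2.898×10⁻³ m·K)/(9.505×10⁻⁶ m) = 305 K.

T ≈ 305 K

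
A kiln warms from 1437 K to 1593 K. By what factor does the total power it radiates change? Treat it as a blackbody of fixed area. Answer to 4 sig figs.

P ∝ T⁴, so P₂/P₁ = (T₂/T₁)⁴ = (1593/1437)⁴ = (1.10856)⁴ = 1.510.

P₂/P₁ ≈ 1.510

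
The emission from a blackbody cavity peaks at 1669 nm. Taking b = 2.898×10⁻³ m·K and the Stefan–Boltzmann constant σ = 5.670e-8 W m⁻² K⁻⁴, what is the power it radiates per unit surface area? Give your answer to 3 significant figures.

Wien's law: T = b/λ_max = 2.898×10⁻³/1.669×10⁻⁶ = 1736.37 K.
Then I = σT⁴ = 5.670×10⁻⁸×(1736.37)⁴ = 5.15×10⁵ W/m².

I ≈ 5.15×10⁵ W/m²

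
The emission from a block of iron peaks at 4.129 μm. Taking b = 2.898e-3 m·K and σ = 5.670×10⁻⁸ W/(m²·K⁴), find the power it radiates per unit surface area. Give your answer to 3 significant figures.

Wien's law: T = b/λ_max = 2.898×10⁻³/4.129×10⁻⁶ = 701.865 K.
Then I = σT⁴ = 5.670×10⁻⁸×(701.865)⁴ = 1.38×10⁴ W/m².

I ≈ 1.38×10⁴ W/m²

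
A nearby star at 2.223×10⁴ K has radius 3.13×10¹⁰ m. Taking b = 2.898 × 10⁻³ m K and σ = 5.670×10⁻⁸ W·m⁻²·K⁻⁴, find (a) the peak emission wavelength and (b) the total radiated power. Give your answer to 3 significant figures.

λ_max ≈ 130 nm; P ≈ 1.70×10³² W

(a) λ_max = b/T = 2.898×10⁻³/2.223×10⁴ = 1.304×10⁻⁷ m = 130 nm.
Surface area A = 4πR² = 4π(3.13×10¹⁰ m)² = 1.23111×10²² m².
(b) P = σAT⁴ = 5.670×10⁻⁸×1.23111×10²²×(2.223×10⁴)⁴ = 1.70×10³² W.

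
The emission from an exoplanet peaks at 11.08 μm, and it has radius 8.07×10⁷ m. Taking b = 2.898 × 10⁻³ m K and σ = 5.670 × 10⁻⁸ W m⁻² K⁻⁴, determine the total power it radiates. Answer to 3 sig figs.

Wien's law: T = b/λ_max = 2.898×10⁻³/1.108×10⁻⁵ = 261.552 K.
Surface area A = 4πR² = 4π(8.07×10⁷ m)² = 8.18384×10¹⁶ m².
Then P = σAT⁴ = 5.670×10⁻⁸×8.18384×10¹⁶×(261.552)⁴ = 2.17×10¹⁹ W.

P ≈ 2.17×10¹⁹ W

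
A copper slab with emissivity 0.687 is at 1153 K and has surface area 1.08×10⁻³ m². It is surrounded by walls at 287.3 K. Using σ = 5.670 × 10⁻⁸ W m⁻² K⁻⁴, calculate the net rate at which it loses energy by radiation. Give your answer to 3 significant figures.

Net loss ≈ 74.1 W

Area A = 1.08×10⁻³ m².
Net radiated power P_net = εσA(T⁴ − T₀⁴) = 0.687×5.670×10⁻⁸×1.08×10⁻³×(1153⁴ − 287.3⁴).
T⁴ − T₀⁴ = 1.76733×10¹² − 6.81306×10⁹ = 1.76052×10¹² K⁴, so P_net = 74.1 W.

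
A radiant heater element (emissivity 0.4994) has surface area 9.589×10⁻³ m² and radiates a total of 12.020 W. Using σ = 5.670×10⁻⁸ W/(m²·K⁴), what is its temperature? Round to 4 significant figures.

Area A = 9.589×10⁻³ m².
P = εσAT⁴ ⇒ T = (P/(εσA))^(1/4) = (12.020/(0.4994×5.670×10⁻⁸×9.589×10⁻³))^(1/4) = 458.7 K.

T ≈ 458.7 K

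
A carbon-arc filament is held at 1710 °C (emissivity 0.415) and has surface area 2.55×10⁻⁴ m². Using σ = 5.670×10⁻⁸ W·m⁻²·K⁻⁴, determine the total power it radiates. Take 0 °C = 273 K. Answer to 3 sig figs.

T = 1710 °C + 273 = 1983 K.
Area A = 2.55×10⁻⁴ m².
P = εσAT⁴ = 0.415 × 5.670×10⁻⁸ × 2.55×10⁻⁴ × (1983)⁴ = 92.8 W.

P ≈ 92.8 W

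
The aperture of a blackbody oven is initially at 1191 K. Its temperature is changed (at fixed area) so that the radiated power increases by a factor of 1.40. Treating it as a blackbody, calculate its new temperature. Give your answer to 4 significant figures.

T₂ ≈ 1296 K

P ∝ T⁴, so T₂/T₁ = (P₂/P₁)^(1/4) = (1.40)^(1/4) = 1.08776.
T₂ = 1191 × 1.08776 = 1296 K.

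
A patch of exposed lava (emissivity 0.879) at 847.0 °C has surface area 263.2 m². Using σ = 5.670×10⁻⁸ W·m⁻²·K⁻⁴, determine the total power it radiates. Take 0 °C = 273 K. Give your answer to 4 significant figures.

T = 847.0 °C + 273 = 1120.0 K.
Area A = 263.2 m².
P = εσAT⁴ = 0.879 × 5.670×10⁻⁸ × 263.2 × (1120.0)⁴ = 2.064×10⁷ W.

P ≈ 2.064×10⁷ W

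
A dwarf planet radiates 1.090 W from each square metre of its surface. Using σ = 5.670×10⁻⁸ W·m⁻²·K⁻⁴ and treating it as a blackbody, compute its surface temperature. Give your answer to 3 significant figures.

I = σT⁴, so T = (I/σ)^(1/4) = (1.090/(5.670×10⁻⁸))^(1/4) = 66.2 K.

T ≈ 66.2 K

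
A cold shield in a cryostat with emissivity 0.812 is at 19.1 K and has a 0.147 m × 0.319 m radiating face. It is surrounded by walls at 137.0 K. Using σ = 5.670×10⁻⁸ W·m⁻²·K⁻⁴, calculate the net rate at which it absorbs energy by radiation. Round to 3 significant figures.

Area A = 0.147 × 0.319 = 0.046893 m².
Net radiated power P_net = εσA(T⁴ − T₀⁴) = 0.812×5.670×10⁻⁸×0.046893×(19.1⁴ − 137.0⁴).
T⁴ − T₀⁴ = 1.33086×10⁵ − 3.52275×10⁸ = -3.52142×10⁸ K⁴, so P_net = -0.760 W — negative, meaning a net gain of 0.760 W.

Net gain ≈ 0.760 W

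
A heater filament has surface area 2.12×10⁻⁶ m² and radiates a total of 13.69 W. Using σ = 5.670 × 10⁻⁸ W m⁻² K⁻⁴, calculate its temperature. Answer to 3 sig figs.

T ≈ 3.27×10³ K

Area A = 2.12×10⁻⁶ m².
P = σAT⁴ ⇒ T = (P/(σA))^(1/4) = (13.69/(5.670×10⁻⁸×2.12×10⁻⁶))^(1/4) = 3.27×10³ K.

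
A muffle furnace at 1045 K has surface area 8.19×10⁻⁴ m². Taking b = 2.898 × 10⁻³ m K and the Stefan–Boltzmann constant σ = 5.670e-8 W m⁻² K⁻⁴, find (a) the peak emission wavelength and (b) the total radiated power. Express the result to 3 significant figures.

λ_max ≈ 2.77 μm; P ≈ 55.4 W

(a) λ_max = b/T = 2.898×10⁻³/1045 = 2.773×10⁻⁶ m = 2.77 μm.
Area A = 8.19×10⁻⁴ m².
(b) P = σAT⁴ = 5.670×10⁻⁸×8.19×10⁻⁴×(1045)⁴ = 55.4 W.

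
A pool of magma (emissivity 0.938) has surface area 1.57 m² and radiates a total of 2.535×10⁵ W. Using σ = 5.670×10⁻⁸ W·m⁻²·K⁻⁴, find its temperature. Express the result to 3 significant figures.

T ≈ 1.32×10³ K

Area A = 1.57 m².
P = εσAT⁴ ⇒ T = (P/(εσA))^(1/4) = (2.535×10⁵/(0.938×5.670×10⁻⁸×1.57))^(1/4) = 1.32×10³ K.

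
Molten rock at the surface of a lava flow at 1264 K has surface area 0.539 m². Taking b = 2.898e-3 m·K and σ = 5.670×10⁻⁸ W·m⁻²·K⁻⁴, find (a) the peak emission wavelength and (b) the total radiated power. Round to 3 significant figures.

λ_max ≈ 2.29×10³ nm; P ≈ 7.80×10⁴ W

(a) λ_max = b/T = 2.898×10⁻³/1264 = 2.293×10⁻⁶ m = 2.29×10³ nm.
Area A = 0.539 m².
(b) P = σAT⁴ = 5.670×10⁻⁸×0.539×(1264)⁴ = 7.80×10⁴ W.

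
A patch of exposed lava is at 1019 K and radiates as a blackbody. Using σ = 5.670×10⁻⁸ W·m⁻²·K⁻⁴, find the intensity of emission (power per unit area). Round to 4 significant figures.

Stefan–Boltzmann: I = σT⁴ = 5.670×10⁻⁸ × (1019)⁴ = 6.113×10⁴ W/m².

I ≈ 6.113×10⁴ W/m²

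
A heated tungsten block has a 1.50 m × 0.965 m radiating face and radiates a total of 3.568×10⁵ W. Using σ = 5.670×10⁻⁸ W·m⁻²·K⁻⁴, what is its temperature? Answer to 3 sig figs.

T ≈ 1.44×10³ K

Area A = 1.50 × 0.965 = 1.4475 m².
P = σAT⁴ ⇒ T = (P/(σA))^(1/4) = (3.568×10⁵/(5.670×10⁻⁸×1.4475))^(1/4) = 1.44×10³ K.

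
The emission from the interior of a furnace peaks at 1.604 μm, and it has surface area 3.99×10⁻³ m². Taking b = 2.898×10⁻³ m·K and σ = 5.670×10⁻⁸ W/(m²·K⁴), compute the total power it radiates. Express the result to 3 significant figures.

P ≈ 2.41×10³ W

Wien's law: T = b/λ_max = 2.898×10⁻³/1.604×10⁻⁶ = 1806.73 K.
Area A = 3.99×10⁻³ m².
Then P = σAT⁴ = 5.670×10⁻⁸×3.99×10⁻³×(1806.73)⁴ = 2.41×10³ W.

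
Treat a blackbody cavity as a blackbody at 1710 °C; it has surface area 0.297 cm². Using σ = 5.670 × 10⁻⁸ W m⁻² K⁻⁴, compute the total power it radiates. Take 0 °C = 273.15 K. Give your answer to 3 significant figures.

T = 1710 °C + 273.15 = 1983.15 K.
Area A = 0.297 cm² = 2.97×10⁻⁵ m².
P = σAT⁴ = 5.670×10⁻⁸ × 2.97×10⁻⁵ × (1983.15)⁴ = 26.0 W.

P ≈ 26.0 W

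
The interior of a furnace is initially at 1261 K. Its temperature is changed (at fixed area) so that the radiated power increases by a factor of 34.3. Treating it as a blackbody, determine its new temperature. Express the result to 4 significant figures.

P ∝ T⁴, so T₂/T₁ = (P₂/P₁)^(1/4) = (34.3)^(1/4) = 2.42005.
T₂ = 1261 × 2.42005 = 3052 K.

T₂ ≈ 3052 K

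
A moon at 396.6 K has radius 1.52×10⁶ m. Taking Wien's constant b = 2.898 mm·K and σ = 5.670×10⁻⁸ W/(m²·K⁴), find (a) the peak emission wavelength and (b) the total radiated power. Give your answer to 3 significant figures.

(a) λ_max = b/T = 2.898×10⁻³/396.6 = 7.307×10⁻⁶ m = 7.31 μm.
Surface area A = 4πR² = 4π(1.52×10⁶ m)² = 2.90333×10¹³ m².
(b) P = σAT⁴ = 5.670×10⁻⁸×2.90333×10¹³×(396.6)⁴ = 4.07×10¹⁶ W.

λ_max ≈ 7.31 μm; P ≈ 4.07×10¹⁶ W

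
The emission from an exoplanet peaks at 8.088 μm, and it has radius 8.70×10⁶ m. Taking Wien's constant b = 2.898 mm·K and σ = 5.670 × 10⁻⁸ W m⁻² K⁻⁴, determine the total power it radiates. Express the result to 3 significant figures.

P ≈ 8.89×10¹⁷ W

Wien's law: T = b/λ_max = 2.898×10⁻³/8.088×10⁻⁶ = 358.309 K.
Surface area A = 4πR² = 4π(8.70×10⁶ m)² = 9.51149×10¹⁴ m².
Then P = σAT⁴ = 5.670×10⁻⁸×9.51149×10¹⁴×(358.309)⁴ = 8.89×10¹⁷ W.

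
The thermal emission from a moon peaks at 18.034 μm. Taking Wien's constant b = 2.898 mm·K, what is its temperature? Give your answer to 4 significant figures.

T ≈ 160.7 K

Wien's law gives T = b/λ_max = (2.898×10⁻³ m·K)/(1.8034×10⁻⁵ m) = 160.7 K.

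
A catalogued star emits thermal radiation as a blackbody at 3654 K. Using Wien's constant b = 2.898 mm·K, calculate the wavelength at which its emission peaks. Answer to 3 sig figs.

Wien's displacement law: λ_max = b/T = (2.898×10⁻³ m·K)/(3654 K) = 7.931×10⁻⁷ m.
That is 0.793 μm, in the infrared range.

λ_max ≈ 0.793 μm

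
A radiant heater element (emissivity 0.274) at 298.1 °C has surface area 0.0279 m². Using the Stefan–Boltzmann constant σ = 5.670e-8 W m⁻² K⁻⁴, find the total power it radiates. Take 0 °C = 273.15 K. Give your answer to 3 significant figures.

P ≈ 46.2 W

T = 298.1 °C + 273.15 = 571.25 K.
Area A = 0.0279 m².
P = εσAT⁴ = 0.274 × 5.670×10⁻⁸ × 0.0279 × (571.25)⁴ = 46.2 W.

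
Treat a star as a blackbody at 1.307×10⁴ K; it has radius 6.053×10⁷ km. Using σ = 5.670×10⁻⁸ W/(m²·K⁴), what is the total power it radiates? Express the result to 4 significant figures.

Surface area A = 4πR² = 4π(6.053×10¹⁰ m)² = 4.60417×10²² m².
P = σAT⁴ = 5.670×10⁻⁸ × 4.60417×10²² × (1.307×10⁴)⁴ = 7.618×10³¹ W.

P ≈ 7.618×10³¹ W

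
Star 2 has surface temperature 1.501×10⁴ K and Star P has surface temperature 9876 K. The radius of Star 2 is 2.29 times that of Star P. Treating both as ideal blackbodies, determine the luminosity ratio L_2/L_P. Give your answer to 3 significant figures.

L ∝ R²T⁴, so L_2/L_P = (R_2/R_P)²(T_2/T_P)⁴ = (2.29)² × (1.501×10⁴/9876)⁴ = 5.2441 × 5.33579 = 28.0.

L_2/L_P ≈ 28.0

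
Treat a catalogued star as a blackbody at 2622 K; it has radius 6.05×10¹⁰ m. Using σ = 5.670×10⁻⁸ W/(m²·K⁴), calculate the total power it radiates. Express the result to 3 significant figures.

Surface area A = 4πR² = 4π(6.05×10¹⁰ m)² = 4.59961×10²² m².
P = σAT⁴ = 5.670×10⁻⁸ × 4.59961×10²² × (2622)⁴ = 1.23×10²⁹ W.

P ≈ 1.23×10²⁹ W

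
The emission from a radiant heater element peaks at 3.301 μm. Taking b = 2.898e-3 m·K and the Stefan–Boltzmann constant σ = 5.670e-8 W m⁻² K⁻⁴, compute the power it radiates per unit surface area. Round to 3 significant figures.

I ≈ 3.37×10⁴ W/m²

Wien's law: T = b/λ_max = 2.898×10⁻³/3.301×10⁻⁶ = 877.916 K.
Then I = σT⁴ = 5.670×10⁻⁸×(877.916)⁴ = 3.37×10⁴ W/m².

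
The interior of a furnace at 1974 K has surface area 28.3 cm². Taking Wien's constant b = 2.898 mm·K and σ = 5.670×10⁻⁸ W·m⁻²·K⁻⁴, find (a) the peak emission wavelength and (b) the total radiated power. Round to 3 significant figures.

λ_max ≈ 1.47 μm; P ≈ 2.44×10³ W

(a) λ_max = b/T = 2.898×10⁻³/1974 = 1.468×10⁻⁶ m = 1.47 μm.
Area A = 28.3 cm² = 2.83×10⁻³ m².
(b) P = σAT⁴ = 5.670×10⁻⁸×2.83×10⁻³×(1974)⁴ = 2.44×10³ W.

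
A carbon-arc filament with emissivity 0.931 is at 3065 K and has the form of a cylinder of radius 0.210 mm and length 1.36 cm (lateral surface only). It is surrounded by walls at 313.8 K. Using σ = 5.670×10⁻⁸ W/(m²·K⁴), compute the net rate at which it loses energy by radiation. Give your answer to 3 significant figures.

Net loss ≈ 83.6 W

Lateral area A = 2πrL = 2π×2.10×10⁻⁴×0.0136 = 1.79448×10⁻⁵ m².
Net radiated power P_net = εσA(T⁴ − T₀⁴) = 0.931×5.670×10⁻⁸×1.79448×10⁻⁵×(3065⁴ − 313.8⁴).
T⁴ − T₀⁴ = 8.82515×10¹³ − 9.69643×10⁹ = 8.82418×10¹³ K⁴, so P_net = 83.6 W.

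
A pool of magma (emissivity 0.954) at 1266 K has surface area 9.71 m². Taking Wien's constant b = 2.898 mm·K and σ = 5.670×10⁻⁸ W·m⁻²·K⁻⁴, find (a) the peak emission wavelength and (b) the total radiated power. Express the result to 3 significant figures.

(a) λ_max = b/T = 2.898×10⁻³/1266 = 2.289×10⁻⁶ m = 2.29 μm.
Area A = 9.71 m².
(b) P = εσAT⁴ = 0.954×5.670×10⁻⁸×9.71×(1266)⁴ = 1.35×10⁶ W.

λ_max ≈ 2.29 μm; P ≈ 1.35×10⁶ W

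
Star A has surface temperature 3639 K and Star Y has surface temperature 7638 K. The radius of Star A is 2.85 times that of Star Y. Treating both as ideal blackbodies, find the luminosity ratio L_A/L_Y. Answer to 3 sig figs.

L ∝ R²T⁴, so L_A/L_Y = (R_A/R_Y)²(T_A/T_Y)⁴ = (2.85)² × (3639/7638)⁴ = 8.1225 × 0.0515240 = 0.419.

L_A/L_Y ≈ 0.419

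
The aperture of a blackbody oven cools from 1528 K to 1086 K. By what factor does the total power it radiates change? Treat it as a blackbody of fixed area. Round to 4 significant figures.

P₂/P₁ ≈ 0.2552

P ∝ T⁴, so P₂/P₁ = (T₂/T₁)⁴ = (1086/1528)⁴ = (0.710733)⁴ = 0.2552.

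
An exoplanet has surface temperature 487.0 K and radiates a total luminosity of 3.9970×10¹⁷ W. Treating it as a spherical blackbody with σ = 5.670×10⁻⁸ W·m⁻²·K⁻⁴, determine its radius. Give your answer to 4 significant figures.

L = 4πR²σT⁴ ⇒ R = √(L/(4πσT⁴)).
σT⁴ = 3189.33 W/m², so R = √(3.9970×10¹⁷/(4π×3189.33)) = 3.158×10⁶ m.

R ≈ 3.158×10⁶ m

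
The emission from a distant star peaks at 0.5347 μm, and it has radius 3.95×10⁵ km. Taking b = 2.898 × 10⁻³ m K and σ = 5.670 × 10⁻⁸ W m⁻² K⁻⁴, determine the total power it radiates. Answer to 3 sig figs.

Wien's law: T = b/λ_max = 2.898×10⁻³/5.347×10⁻⁷ = 5419.86 K.
Surface area A = 4πR² = 4π(3.95×10⁸ m)² = 1.96067×10¹⁸ m².
Then P = σAT⁴ = 5.670×10⁻⁸×1.96067×10¹⁸×(5419.86)⁴ = 9.59×10²⁵ W.

P ≈ 9.59×10²⁵ W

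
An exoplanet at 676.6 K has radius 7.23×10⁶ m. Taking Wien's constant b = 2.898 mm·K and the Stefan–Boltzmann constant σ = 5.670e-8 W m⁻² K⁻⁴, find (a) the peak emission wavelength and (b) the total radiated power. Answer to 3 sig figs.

(a) λ_max = b/T = 2.898×10⁻³/676.6 = 4.283×10⁻⁶ m = 4.28 μm.
Surface area A = 4πR² = 4π(7.23×10⁶ m)² = 6.56881×10¹⁴ m².
(b) P = σAT⁴ = 5.670×10⁻⁸×6.56881×10¹⁴×(676.6)⁴ = 7.81×10¹⁸ W.

λ_max ≈ 4.28 μm; P ≈ 7.81×10¹⁸ W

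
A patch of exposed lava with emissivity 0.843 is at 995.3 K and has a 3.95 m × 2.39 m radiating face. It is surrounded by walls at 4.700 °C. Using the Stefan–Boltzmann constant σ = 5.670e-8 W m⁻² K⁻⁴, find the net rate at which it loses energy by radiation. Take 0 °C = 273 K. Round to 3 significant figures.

Net loss ≈ 4.40×10⁵ W

Surroundings: T = 4.700 °C + 273 = 277.700 K.
Area A = 3.95 × 2.39 = 9.4405 m².
Net radiated power P_net = εσA(T⁴ − T₀⁴) = 0.843×5.670×10⁻⁸×9.4405×(995.3⁴ − 277.700⁴).
T⁴ − T₀⁴ = 9.81332×10¹¹ − 5.94708×10⁹ = 9.75385×10¹¹ K⁴, so P_net = 4.40×10⁵ W.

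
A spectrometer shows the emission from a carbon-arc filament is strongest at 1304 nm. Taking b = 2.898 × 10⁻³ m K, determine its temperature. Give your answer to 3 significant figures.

T ≈ 2.22×10³ K

Wien's law gives T = b/λ_max = (2.898×10⁻³ m·K)/(1.304×10⁻⁶ m) = 2.22×10³ K.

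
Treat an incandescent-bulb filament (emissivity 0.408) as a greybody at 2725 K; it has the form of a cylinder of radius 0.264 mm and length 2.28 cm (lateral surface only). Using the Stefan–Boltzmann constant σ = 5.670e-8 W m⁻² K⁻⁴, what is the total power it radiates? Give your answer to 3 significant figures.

P ≈ 48.2 W

Lateral area A = 2πrL = 2π×2.64×10⁻⁴×0.0228 = 3.78197×10⁻⁵ m².
P = εσAT⁴ = 0.408 × 5.670×10⁻⁸ × 3.78197×10⁻⁵ × (2725)⁴ = 48.2 W.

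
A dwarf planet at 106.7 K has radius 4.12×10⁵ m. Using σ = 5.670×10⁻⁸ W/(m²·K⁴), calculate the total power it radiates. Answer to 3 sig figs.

Surface area A = 4πR² = 4π(4.12×10⁵ m)² = 2.13307×10¹² m².
P = σAT⁴ = 5.670×10⁻⁸ × 2.13307×10¹² × (106.7)⁴ = 1.57×10¹³ W.

P ≈ 1.57×10¹³ W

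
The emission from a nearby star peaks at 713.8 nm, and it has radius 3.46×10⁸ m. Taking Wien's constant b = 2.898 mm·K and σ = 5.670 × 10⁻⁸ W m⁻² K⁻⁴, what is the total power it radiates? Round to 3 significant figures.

Wien's law: T = b/λ_max = 2.898×10⁻³/7.138×10⁻⁷ = 4059.96 K.
Surface area A = 4πR² = 4π(3.46×10⁸ m)² = 1.50440×10¹⁸ m².
Then P = σAT⁴ = 5.670×10⁻⁸×1.50440×10¹⁸×(4059.96)⁴ = 2.32×10²⁵ W.

P ≈ 2.32×10²⁵ W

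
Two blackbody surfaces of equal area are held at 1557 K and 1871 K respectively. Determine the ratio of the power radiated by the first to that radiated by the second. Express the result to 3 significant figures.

P₁/P₂ ≈ 0.480

With equal areas, P₁/P₂ = (T₁/T₂)⁴ = (1557/1871)⁴ = 0.480.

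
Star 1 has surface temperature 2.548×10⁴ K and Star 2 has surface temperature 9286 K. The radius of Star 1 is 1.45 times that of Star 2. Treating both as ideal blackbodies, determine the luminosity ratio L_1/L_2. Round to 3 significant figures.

L_1/L_2 ≈ 119

L ∝ R²T⁴, so L_1/L_2 = (R_1/R_2)²(T_1/T_2)⁴ = (1.45)² × (2.548×10⁴/9286)⁴ = 2.1025 × 56.6869 = 119.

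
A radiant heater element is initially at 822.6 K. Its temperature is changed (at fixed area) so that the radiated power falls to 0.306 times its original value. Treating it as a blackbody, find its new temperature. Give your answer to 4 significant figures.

T₂ ≈ 611.8 K

P ∝ T⁴, so T₂/T₁ = (P₂/P₁)^(1/4) = (0.306)^(1/4) = 0.743756.
T₂ = 822.6 × 0.743756 = 611.8 K.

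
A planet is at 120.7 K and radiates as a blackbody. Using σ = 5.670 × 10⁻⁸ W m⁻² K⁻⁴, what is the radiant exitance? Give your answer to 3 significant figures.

Stefan–Boltzmann: I = σT⁴ = 5.670×10⁻⁸ × (120.7)⁴ = 12.0 W/m².

I ≈ 12.0 W/m²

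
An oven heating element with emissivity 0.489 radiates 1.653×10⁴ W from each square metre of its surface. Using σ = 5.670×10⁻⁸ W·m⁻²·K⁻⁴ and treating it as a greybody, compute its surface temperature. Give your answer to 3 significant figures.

T ≈ 879 K

I = εσT⁴, so T = (I/εσ)^(1/4) = (1.653×10⁴/(0.489×5.670×10⁻⁸))^(1/4) = 879 K.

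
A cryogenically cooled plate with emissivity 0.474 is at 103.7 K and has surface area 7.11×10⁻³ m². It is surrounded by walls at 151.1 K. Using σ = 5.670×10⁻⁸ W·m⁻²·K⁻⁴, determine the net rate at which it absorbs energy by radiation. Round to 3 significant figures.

Area A = 7.11×10⁻³ m².
Net radiated power P_net = εσA(T⁴ − T₀⁴) = 0.474×5.670×10⁻⁸×7.11×10⁻³×(103.7⁴ − 151.1⁴).
T⁴ − T₀⁴ = 1.15642×10⁸ − 5.21264×10⁸ = -4.05622×10⁸ K⁴, so P_net = -0.0775 W — negative, meaning a net gain of 0.0775 W.

Net gain ≈ 0.0775 W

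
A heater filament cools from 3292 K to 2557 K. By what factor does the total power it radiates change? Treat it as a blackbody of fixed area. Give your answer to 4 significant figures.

P ∝ T⁴, so P₂/P₁ = (T₂/T₁)⁴ = (2557/3292)⁴ = (0.776731)⁴ = 0.3640.

P₂/P₁ ≈ 0.3640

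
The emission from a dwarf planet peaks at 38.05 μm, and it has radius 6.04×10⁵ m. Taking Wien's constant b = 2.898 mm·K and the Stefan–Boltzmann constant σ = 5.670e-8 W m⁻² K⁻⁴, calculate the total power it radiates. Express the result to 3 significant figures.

Wien's law: T = b/λ_max = 2.898×10⁻³/3.805×10⁻⁵ = 76.1629 K.
Surface area A = 4πR² = 4π(6.04×10⁵ m)² = 4.58441×10¹² m².
Then P = σAT⁴ = 5.670×10⁻⁸×4.58441×10¹²×(76.1629)⁴ = 8.75×10¹² W.

P ≈ 8.75×10¹² W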